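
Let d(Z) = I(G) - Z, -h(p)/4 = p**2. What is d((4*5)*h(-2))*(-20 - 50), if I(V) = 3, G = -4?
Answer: -22610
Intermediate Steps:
h(p) = -4*p**2
d(Z) = 3 - Z
d((4*5)*h(-2))*(-20 - 50) = (3 - 4*5*(-4*(-2)**2))*(-20 - 50) = (3 - 20*(-4*4))*(-70) = (3 - 20*(-16))*(-70) = (3 - 1*(-320))*(-70) = (3 + 320)*(-70) = 323*(-70) = -22610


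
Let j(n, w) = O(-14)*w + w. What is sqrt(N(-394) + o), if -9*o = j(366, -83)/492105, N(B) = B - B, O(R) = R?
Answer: I*sqrt(530981295)/1476315 ≈ 0.015608*I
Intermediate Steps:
j(n, w) = -13*w (j(n, w) = -14*w + w = -13*w)
N(B) = 0
o = -1079/4428945 (o = -(-13*(-83))/(9*492105) = -1079/(9*492105) = -1/9*1079/492105 = -1079/4428945 ≈ -0.00024362)
sqrt(N(-394) + o) = sqrt(0 - 1079/4428945) = sqrt(-1079/4428945) = I*sqrt(530981295)/1476315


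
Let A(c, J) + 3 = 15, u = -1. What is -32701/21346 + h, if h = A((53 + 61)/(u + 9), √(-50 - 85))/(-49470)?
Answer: -269662437/175997770 ≈ -1.5322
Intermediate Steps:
A(c, J) = 12 (A(c, J) = -3 + 15 = 12)
h = -2/8245 (h = 12/(-49470) = 12*(-1/49470) = -2/8245 ≈ -0.00024257)
-32701/21346 + h = -32701/21346 - 2/8245 = -269662437/175997770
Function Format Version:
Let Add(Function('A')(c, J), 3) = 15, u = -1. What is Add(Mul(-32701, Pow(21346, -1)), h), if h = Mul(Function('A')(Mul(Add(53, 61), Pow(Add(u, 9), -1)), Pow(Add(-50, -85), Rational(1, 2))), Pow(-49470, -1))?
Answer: Rational(-269662437, 175997770) ≈ -1.5322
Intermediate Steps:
Function('A')(c, J) = 12 (Function('A')(c, J) = Add(-3, 15) = 12)
h = Rational(-2, 8245) (h = Mul(12, Pow(-49470, -1)) = Mul(12, Rational(-1, 49470)) = Rational(-2, 8245) ≈ -0.00024257)
Add(Mul(-32701, Pow(21346, -1)), h) = Add(Mul(-32701, Pow(21346, -1)), Rational(-2, 8245)) = Add(Mul(-32701, Rational(1, 21346)), Rational(-2, 8245)) = Add(Rational(-32701, 21346), Rational(-2, 8245)) = Rational(-269662437, 175997770)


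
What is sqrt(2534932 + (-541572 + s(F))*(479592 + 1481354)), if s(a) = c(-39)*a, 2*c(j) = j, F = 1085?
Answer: 5*I*sqrt(44139185087) ≈ 1.0505e+6*I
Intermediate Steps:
c(j) = j/2
s(a) = -39*a/2 (s(a) = ((1/2)*(-39))*a = -39*a/2)
sqrt(2534932 + (-541572 + s(F))*(479592 + 1481354)) = sqrt(2534932 + (-541572 - 39/2*1085)*(479592 + 1481354)) = sqrt(2534932 + (-541572 - 42315/2)*1960946) = sqrt(2534932 - 1125459/2*1960946) = sqrt(2534932 - 1103482162107) = sqrt(-1103479627175) = 5*I*sqrt(44139185087)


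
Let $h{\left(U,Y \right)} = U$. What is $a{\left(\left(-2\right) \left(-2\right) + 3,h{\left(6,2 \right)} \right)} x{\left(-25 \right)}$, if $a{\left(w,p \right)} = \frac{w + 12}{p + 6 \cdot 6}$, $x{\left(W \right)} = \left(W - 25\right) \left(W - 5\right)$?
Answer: $\frac{4750}{7} \approx 678.57$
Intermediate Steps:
$x{\left(W \right)} = \left(-25 + W\right) \left(-5 + W\right)$
$a{\left(w,p \right)} = \frac{12 + w}{36 + p}$ ($a{\left(w,p \right)} = \frac{12 + w}{p + 36} = \frac{12 + w}{36 + p}$)
$a{\left(\left(-2\right) \left(-2\right) + 3,h{\left(6,2 \right)} \right)} x{\left(-25 \right)} = \frac{12 + \left(\left(-2\right) \left(-2\right) + 3\right)}{36 + 6} \left(125 + \left(-25\right)^{2} - -750\right) = \frac{12 + \left(4 + 3\right)}{42} \left(125 + 625 + 750\right) = \frac{12 + 7}{42} \cdot 1500 = \frac{1}{42} \cdot 19 \cdot 1500 = \frac{19}{42} \cdot 1500 = \frac{4750}{7}$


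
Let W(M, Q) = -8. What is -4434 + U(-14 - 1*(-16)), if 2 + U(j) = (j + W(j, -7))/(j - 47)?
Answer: -66538/15 ≈ -4435.9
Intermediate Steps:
U(j) = -2 + (-8 + j)/(-47 + j) (U(j) = -2 + (j - 8)/(j - 47) = -2 + (-8 + j)/(-47 + j))
-4434 + U(-14 - 1*(-16)) = -4434 + (86 - (-14 - 1*(-16)))/(-47 + (-14 - 1*(-16))) = -4434 + (86 - (-14 + 16))/(-47 + (-14 + 16)) = -4434 + (86 - 1*2)/(-47 + 2) = -4434 + (86 - 2)/(-45) = -4434 - 1/45*84 = -4434 - 28/15 = -66538/15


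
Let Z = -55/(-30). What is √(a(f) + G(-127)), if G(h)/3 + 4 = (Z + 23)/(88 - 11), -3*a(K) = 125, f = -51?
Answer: I*√11248314/462 ≈ 7.2594*I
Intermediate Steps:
Z = 11/6 (Z = -55*(-1/30) = 11/6 ≈ 1.8333)
a(K) = -125/3 (a(K) = -⅓*125 = -125/3)
G(h) = -1699/154 (G(h) = -12 + 3*((11/6 + 23)/(88 - 11)) = -12 + 3*((149/6)/77) = -12 + 3*((149/6)*(1/77)) = -12 + 3*(149/462) = -12 + 149/154 = -1699/154)
√(a(f) + G(-127)) = √(-125/3 - 1699/154) = √(-24347/462) = I*√11248314/462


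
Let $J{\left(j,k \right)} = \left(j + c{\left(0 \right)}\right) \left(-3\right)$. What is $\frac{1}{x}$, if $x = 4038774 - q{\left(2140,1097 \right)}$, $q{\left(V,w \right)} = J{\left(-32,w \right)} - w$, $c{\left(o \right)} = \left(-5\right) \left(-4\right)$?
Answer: $\frac{1}{4039835} \approx 2.4753 \cdot 10^{-7}$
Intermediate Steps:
$c{\left(o \right)} = 20$
$J{\left(j,k \right)} = -60 - 3 j$ ($J{\left(j,k \right)} = \left(j + 20\right) \left(-3\right) = \left(20 + j\right) \left(-3\right) = -60 - 3 j$)
$q{\left(V,w \right)} = 36 - w$ ($q{\left(V,w \right)} = \left(-60 - -96\right) - w = \left(-60 + 96\right) - w = 36 - w$)
$x = 4039835$ ($x = 4038774 - \left(36 - 1097\right) = 4038774 - -1061 = 4038774 + 1061 = 4039835$)
$\frac{1}{x} = \frac{1}{4039835}$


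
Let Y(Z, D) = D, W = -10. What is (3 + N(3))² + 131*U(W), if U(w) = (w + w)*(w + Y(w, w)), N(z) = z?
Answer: 52436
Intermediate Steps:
U(w) = 4*w² (U(w) = (w + w)*(w + w) = (2*w)*(2*w) = 4*w²)
(3 + N(3))² + 131*U(W) = (3 + 3)² + 131*(4*(-10)²) = 6² + 131*(4*100) = 36 + 131*400 = 36 + 52400 = 52436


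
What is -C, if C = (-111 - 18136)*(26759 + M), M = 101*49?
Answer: 578575876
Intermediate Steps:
M = 4949
C = -578575876 (C = (-111 - 18136)*(26759 + 4949) = -18247*31708 = -578575876)
-C = -1*(-578575876) = 578575876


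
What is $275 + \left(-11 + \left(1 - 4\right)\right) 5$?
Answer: $205$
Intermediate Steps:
$275 + \left(-11 + \left(1 - 4\right)\right) 5 = 275 + \left(-11 - 3\right) 5 = 275 - 70 = 205$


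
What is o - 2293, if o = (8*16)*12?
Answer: -757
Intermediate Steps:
o = 1536 (o = 128*12 = 1536)
o - 2293 = 1536 - 2293 = -757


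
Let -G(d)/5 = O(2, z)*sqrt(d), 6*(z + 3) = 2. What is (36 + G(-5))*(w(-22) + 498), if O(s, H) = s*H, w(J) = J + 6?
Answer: 17352 + 38560*I*sqrt(5)/3 ≈ 17352.0 + 28741.0*I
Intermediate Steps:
z = -8/3 (z = -3 + (1/6)*2 = -3 + 1/3 = -8/3 ≈ -2.6667)
w(J) = 6 + J
O(s, H) = H*s
G(d) = 80*sqrt(d)/3 (G(d) = -5*(-8/3*2)*sqrt(d) = -(-80)*sqrt(d)/3 = 80*sqrt(d)/3)
(36 + G(-5))*(w(-22) + 498) = (36 + 80*sqrt(-5)/3)*((6 - 22) + 498) = (36 + 80*(I*sqrt(5))/3)*(-16 + 498) = (36 + 80*I*sqrt(5)/3)*482 = 17352 + 38560*I*sqrt(5)/3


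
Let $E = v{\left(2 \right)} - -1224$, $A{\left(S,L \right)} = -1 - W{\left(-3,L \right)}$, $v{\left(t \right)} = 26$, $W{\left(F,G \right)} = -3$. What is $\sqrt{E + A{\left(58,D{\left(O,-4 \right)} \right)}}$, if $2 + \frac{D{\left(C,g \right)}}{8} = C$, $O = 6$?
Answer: $2 \sqrt{313} \approx 35.384$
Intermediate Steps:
$D{\left(C,g \right)} = -16 + 8 C$
$A{\left(S,L \right)} = 2$ ($A{\left(S,L \right)} = -1 - -3 = -1 + 3 = 2$)
$E = 1250$ ($E = 26 - -1224 = 26 + 1224 = 1250$)
$\sqrt{E + A{\left(58,D{\left(O,-4 \right)} \right)}} = \sqrt{1250 + 2} = \sqrt{1252} = 2 \sqrt{313}$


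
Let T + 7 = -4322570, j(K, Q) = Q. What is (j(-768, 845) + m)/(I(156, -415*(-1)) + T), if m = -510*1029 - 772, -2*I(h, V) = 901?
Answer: 1049434/8646055 ≈ 0.12138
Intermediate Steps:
I(h, V) = -901/2 (I(h, V) = -1/2*901 = -901/2)
m = -525562 (m = -524790 - 772 = -525562)
T = -4322577 (T = -7 - 4322570 = -4322577)
(j(-768, 845) + m)/(I(156, -415*(-1)) + T) = (845 - 525562)/(-901/2 - 4322577) = -524717/(-8646055/2) = -524717*(-2/8646055) = 1049434/8646055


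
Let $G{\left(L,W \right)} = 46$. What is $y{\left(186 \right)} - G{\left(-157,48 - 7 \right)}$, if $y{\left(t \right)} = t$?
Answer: $140$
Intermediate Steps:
$y{\left(186 \right)} - G{\left(-157,48 - 7 \right)} = 186 - 46 = 140$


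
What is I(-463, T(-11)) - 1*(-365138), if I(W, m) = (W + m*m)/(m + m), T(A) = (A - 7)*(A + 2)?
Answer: 118330493/324 ≈ 3.6522e+5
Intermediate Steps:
T(A) = (-7 + A)*(2 + A)
I(W, m) = (W + m²)/(2*m) (I(W, m) = (W + m²)/((2*m)) = (W + m²)*(1/(2*m)) = (W + m²)/(2*m))
I(-463, T(-11)) - 1*(-365138) = (-463 + (-14 + (-11)² - 5*(-11))²)/(2*(-14 + (-11)² - 5*(-11))) - 1*(-365138) = (-463 + (-14 + 121 + 55)²)/(2*(-14 + 121 + 55)) + 365138 = (½)*(-463 + 162²)/162 + 365138 = (½)*(1/162)*(-463 + 26244) + 365138 = (½)*(1/162)*25781 + 365138 = 25781/324 + 365138 = 118330493/324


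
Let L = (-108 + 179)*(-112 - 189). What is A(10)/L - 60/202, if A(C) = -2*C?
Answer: -639110/2158471 ≈ -0.29609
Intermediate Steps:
L = -21371 (L = 71*(-301) = -21371)
A(10)/L - 60/202 = -2*10/(-21371) - 60/202 = -20*(-1/21371) - 60*1/202 = 20/21371 - 30/101 = -639110/2158471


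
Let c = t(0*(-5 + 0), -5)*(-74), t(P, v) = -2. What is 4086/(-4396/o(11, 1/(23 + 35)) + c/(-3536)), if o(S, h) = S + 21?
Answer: -7224048/242953 ≈ -29.734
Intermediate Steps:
o(S, h) = 21 + S
c = 148 (c = -2*(-74) = 148)
4086/(-4396/o(11, 1/(23 + 35)) + c/(-3536)) = 4086/(-4396/(21 + 11) + 148/(-3536)) = 4086/(-4396/32 + 148*(-1/3536)) = 4086/(-4396*1/32 - 37/884) = 4086/(-1099/8 - 37/884) = 4086/(-242953/1768) = 4086*(-1768/242953) = -7224048/242953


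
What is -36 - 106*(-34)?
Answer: 3568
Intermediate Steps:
-36 - 106*(-34) = -36 + 3604 = 3568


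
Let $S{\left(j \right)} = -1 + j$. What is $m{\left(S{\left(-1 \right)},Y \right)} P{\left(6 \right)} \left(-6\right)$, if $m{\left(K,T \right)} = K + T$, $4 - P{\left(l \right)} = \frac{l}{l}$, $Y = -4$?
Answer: $108$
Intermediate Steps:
$P{\left(l \right)} = 3$ ($P{\left(l \right)} = 4 - \frac{l}{l} = 4 - 1 = 3$)
$m{\left(S{\left(-1 \right)},Y \right)} P{\left(6 \right)} \left(-6\right) = \left(\left(-1 - 1\right) - 4\right) 3 \left(-6\right) = \left(-2 - 4\right) 3 \left(-6\right) = \left(-6\right) 3 \left(-6\right) = \left(-18\right) \left(-6\right) = 108$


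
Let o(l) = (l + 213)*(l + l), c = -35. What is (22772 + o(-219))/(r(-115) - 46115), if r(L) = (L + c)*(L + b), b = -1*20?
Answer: -5080/5173 ≈ -0.98202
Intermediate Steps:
b = -20
o(l) = 2*l*(213 + l) (o(l) = (213 + l)*(2*l) = 2*l*(213 + l))
r(L) = (-35 + L)*(-20 + L) (r(L) = (L - 35)*(L - 20) = (-35 + L)*(-20 + L))
(22772 + o(-219))/(r(-115) - 46115) = (22772 + 2*(-219)*(213 - 219))/((700 + (-115)² - 55*(-115)) - 46115) = (22772 + 2*(-219)*(-6))/((700 + 13225 + 6325) - 46115) = (22772 + 2628)/(20250 - 46115) = 25400/(-25865) = 25400*(-1/25865) = -5080/5173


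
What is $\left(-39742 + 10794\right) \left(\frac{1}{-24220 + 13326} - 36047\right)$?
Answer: $\frac{5683882179006}{5447} \approx 1.0435 \cdot 10^{9}$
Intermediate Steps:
$\left(-39742 + 10794\right) \left(\frac{1}{-24220 + 13326} - 36047\right) = - 28948 \left(\frac{1}{-10894} - 36047\right) = - 28948 \left(- \frac{1}{10894} - 36047\right) = \left(-28948\right) \left(- \frac{392696019}{10894}\right) = \frac{5683882179006}{5447}$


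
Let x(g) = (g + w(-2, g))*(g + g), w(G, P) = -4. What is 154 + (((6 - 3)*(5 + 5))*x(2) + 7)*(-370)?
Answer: 86364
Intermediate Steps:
x(g) = 2*g*(-4 + g) (x(g) = (g - 4)*(g + g) = (-4 + g)*(2*g) = 2*g*(-4 + g))
154 + (((6 - 3)*(5 + 5))*x(2) + 7)*(-370) = 154 + (((6 - 3)*(5 + 5))*(2*2*(-4 + 2)) + 7)*(-370) = 154 + ((3*10)*(2*2*(-2)) + 7)*(-370) = 154 + (30*(-8) + 7)*(-370) = 154 + (-240 + 7)*(-370) = 154 - 233*(-370) = 154 + 86210 = 86364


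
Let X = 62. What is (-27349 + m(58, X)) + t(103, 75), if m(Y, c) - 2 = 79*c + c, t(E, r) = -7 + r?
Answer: -22319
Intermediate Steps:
m(Y, c) = 2 + 80*c (m(Y, c) = 2 + (79*c + c) = 2 + 80*c)
(-27349 + m(58, X)) + t(103, 75) = (-27349 + (2 + 80*62)) + (-7 + 75) = (-27349 + (2 + 4960)) + 68 = (-27349 + 4962) + 68 = -22387 + 68 = -22319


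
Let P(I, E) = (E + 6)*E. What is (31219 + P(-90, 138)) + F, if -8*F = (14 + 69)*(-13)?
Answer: 409807/8 ≈ 51226.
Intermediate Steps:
F = 1079/8 (F = -(14 + 69)*(-13)/8 = -83*(-13)/8 = -⅛*(-1079) = 1079/8 ≈ 134.88)
P(I, E) = E*(6 + E) (P(I, E) = (6 + E)*E = E*(6 + E))
(31219 + P(-90, 138)) + F = (31219 + 138*(6 + 138)) + 1079/8 = (31219 + 138*144) + 1079/8 = (31219 + 19872) + 1079/8 = 51091 + 1079/8 = 409807/8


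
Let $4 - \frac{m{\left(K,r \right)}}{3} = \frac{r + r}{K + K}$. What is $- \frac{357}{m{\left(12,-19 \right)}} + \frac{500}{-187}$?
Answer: $- \frac{300536}{12529} \approx -23.987$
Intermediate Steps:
$m{\left(K,r \right)} = 12 - \frac{3 r}{K}$ ($m{\left(K,r \right)} = 12 - 3 \frac{r + r}{K + K} = 12 - 3 \frac{2 r}{2 K} = 12 - 3 \cdot 2 r \frac{1}{2 K} = 12 - 3 \frac{r}{K} = 12 - \frac{3 r}{K}$)
$- \frac{357}{m{\left(12,-19 \right)}} + \frac{500}{-187} = - \frac{357}{12 - - \frac{57}{12}} + \frac{500}{-187} = - \frac{357}{12 - \left(-57\right) \frac{1}{12}} + 500 \left(- \frac{1}{187}\right) = - \frac{357}{12 + \frac{19}{4}} - \frac{500}{187} = - \frac{357}{\frac{67}{4}} - \frac{500}{187} = \left(-357\right) \frac{4}{67} - \frac{500}{187} = - \frac{1428}{67} - \frac{500}{187} = - \frac{300536}{12529}$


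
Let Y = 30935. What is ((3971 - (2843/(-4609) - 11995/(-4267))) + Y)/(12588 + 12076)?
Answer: 171609822611/121264274098 ≈ 1.4152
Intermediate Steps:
((3971 - (2843/(-4609) - 11995/(-4267))) + Y)/(12588 + 12076) = ((3971 - (2843/(-4609) - 11995/(-4267))) + 30935)/(12588 + 12076) = ((3971 - (2843*(-1/4609) - 11995*(-1/4267))) + 30935)/24664 = ((3971 - (-2843/4609 + 11995/4267)) + 30935)*(1/24664) = ((3971 - 1*43153874/19666603) + 30935)*(1/24664) = ((3971 - 43153874/19666603) + 30935)*(1/24664) = (78052926639/19666603 + 30935)*(1/24664) = (686439290444/19666603)*(1/24664) = 171609822611/121264274098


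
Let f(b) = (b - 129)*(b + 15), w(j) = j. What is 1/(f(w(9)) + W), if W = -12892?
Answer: -1/15772 ≈ -6.3404e-5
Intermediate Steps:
f(b) = (-129 + b)*(15 + b)
1/(f(w(9)) + W) = 1/((-1935 + 9**2 - 114*9) - 12892) = 1/((-1935 + 81 - 1026) - 12892) = 1/(-2880 - 12892) = 1/(-15772) = -1/15772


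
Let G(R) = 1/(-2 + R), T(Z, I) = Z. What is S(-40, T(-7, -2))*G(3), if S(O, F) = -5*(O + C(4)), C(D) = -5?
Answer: 225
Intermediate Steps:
S(O, F) = 25 - 5*O (S(O, F) = -5*(O - 5) = -5*(-5 + O) = 25 - 5*O)
S(-40, T(-7, -2))*G(3) = (25 - 5*(-40))/(-2 + 3) = (25 + 200)/1 = 225*1 = 225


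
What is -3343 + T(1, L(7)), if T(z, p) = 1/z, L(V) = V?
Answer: -3342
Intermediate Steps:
-3343 + T(1, L(7)) = -3343 + 1/1 = -3343 + 1 = -3342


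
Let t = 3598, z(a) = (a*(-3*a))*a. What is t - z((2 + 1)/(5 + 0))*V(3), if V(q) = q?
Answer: 449993/125 ≈ 3599.9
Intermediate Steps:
z(a) = -3*a**3 (z(a) = (-3*a**2)*a = -3*a**3)
t - z((2 + 1)/(5 + 0))*V(3) = 3598 - (-3*(2 + 1)**3/(5 + 0)**3)*3 = 3598 - (-3*(3/5)**3)*3 = 3598 - (-3*27/125)*3 = 3598 - (-81)*3/125 = 3598 - 1*(-243/125) = 3598 + 243/125 = 449993/125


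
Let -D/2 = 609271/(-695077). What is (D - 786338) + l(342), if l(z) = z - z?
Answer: -546564239484/695077 ≈ -7.8634e+5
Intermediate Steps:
D = 1218542/695077 (D = -1218542/(-695077) = -1218542*(-1)/695077 = -2*(-609271/695077) = 1218542/695077 ≈ 1.7531)
l(z) = 0
(D - 786338) + l(342) = (1218542/695077 - 786338) + 0 = -546564239484/695077 + 0 = -546564239484/695077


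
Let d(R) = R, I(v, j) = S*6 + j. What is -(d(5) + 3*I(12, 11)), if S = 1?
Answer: -56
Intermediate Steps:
I(v, j) = 6 + j (I(v, j) = 1*6 + j = 6 + j)
-(d(5) + 3*I(12, 11)) = -(5 + 3*(6 + 11)) = -(5 + 3*17) = -(5 + 51) = -1*56 = -56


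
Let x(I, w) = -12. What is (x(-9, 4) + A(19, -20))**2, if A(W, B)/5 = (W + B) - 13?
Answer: 6724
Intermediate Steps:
A(W, B) = -65 + 5*B + 5*W (A(W, B) = 5*((W + B) - 13) = 5*((B + W) - 13) = 5*(-13 + B + W) = -65 + 5*B + 5*W)
(x(-9, 4) + A(19, -20))**2 = (-12 + (-65 + 5*(-20) + 5*19))**2 = (-12 + (-65 - 100 + 95))**2 = (-12 - 70)**2 = (-82)**2 = 6724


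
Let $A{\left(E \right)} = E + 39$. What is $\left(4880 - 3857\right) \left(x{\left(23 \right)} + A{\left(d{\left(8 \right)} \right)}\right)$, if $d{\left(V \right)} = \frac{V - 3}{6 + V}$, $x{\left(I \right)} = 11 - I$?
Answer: $\frac{391809}{14} \approx 27986.0$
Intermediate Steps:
$d{\left(V \right)} = \frac{-3 + V}{6 + V}$
$A{\left(E \right)} = 39 + E$
$\left(4880 - 3857\right) \left(x{\left(23 \right)} + A{\left(d{\left(8 \right)} \right)}\right) = \left(4880 - 3857\right) \left(\left(11 - 23\right) + \left(39 + \frac{-3 + 8}{6 + 8}\right)\right) = 1023 \left(\left(11 - 23\right) + \left(39 + \frac{1}{14} \cdot 5\right)\right) = 1023 \left(-12 + \left(39 + \frac{1}{14} \cdot 5\right)\right) = 1023 \left(-12 + \left(39 + \frac{5}{14}\right)\right) = 1023 \left(-12 + \frac{551}{14}\right) = 1023 \cdot \frac{383}{14} = \frac{391809}{14}$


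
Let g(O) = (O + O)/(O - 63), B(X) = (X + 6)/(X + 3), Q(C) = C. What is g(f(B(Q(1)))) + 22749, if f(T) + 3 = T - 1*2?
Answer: 6028511/265 ≈ 22749.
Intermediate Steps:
B(X) = (6 + X)/(3 + X)
f(T) = -5 + T (f(T) = -3 + (T - 1*2) = -3 + (T - 2) = -3 + (-2 + T) = -5 + T)
g(O) = 2*O/(-63 + O) (g(O) = (2*O)/(-63 + O) = 2*O/(-63 + O))
g(f(B(Q(1)))) + 22749 = 2*(-5 + (6 + 1)/(3 + 1))/(-63 + (-5 + (6 + 1)/(3 + 1))) + 22749 = 2*(-5 + 7/4)/(-63 + (-5 + 7/4)) + 22749 = 2*(-13/4)/(-63 - 13/4) + 22749 = 2*(-13/4)/(-265/4) + 22749 = 2*(-13/4)*(-4/265) + 22749 = 26/265 + 22749 = 6028511/265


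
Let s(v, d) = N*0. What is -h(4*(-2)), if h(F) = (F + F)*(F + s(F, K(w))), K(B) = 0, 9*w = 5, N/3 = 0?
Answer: -128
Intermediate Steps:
N = 0 (N = 3*0 = 0)
w = 5/9 (w = (⅑)*5 = 5/9 ≈ 0.55556)
s(v, d) = 0 (s(v, d) = 0*0 = 0)
h(F) = 2*F² (h(F) = (F + F)*(F + 0) = (2*F)*F = 2*F²)
-h(4*(-2)) = -2*(4*(-2))² = -2*(-8)² = -2*64 = -1*128 = -128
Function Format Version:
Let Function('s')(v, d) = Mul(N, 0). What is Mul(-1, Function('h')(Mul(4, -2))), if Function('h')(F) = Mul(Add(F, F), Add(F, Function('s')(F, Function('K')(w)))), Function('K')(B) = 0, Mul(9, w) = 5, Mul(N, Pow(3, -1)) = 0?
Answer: -128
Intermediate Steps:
N = 0 (N = Mul(3, 0) = 0)
w = Rational(5, 9) (w = Mul(Rational(1, 9), 5) = Rational(5, 9) ≈ 0.55556)
Function('s')(v, d) = 0 (Function('s')(v, d) = Mul(0, 0) = 0)
Function('h')(F) = Mul(2, Pow(F, 2)) (Function('h')(F) = Mul(Add(F, F), Add(F, 0)) = Mul(Mul(2, F), F) = Mul(2, Pow(F, 2)))
Mul(-1, Function('h')(Mul(4, -2))) = Mul(-1, Mul(2, Pow(Mul(4, -2), 2))) = Mul(-1, Mul(2, Pow(-8, 2))) = Mul(-1, Mul(2, 64)) = Mul(-1, 128) = -128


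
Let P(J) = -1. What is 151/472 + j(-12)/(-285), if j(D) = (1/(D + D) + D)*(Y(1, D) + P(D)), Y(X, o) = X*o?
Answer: -46279/201780 ≈ -0.22935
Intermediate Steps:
j(D) = (-1 + D)*(D + 1/(2*D)) (j(D) = (1/(D + D) + D)*(1*D - 1) = (1/(2*D) + D)*(D - 1) = (1/(2*D) + D)*(-1 + D) = (D + 1/(2*D))*(-1 + D) = (-1 + D)*(D + 1/(2*D)))
151/472 + j(-12)/(-285) = 151/472 + (½ + (-12)² - 1*(-12) - ½/(-12))/(-285) = 151*(1/472) + (½ + 144 + 12 - ½*(-1/12))*(-1/285) = 151/472 + (½ + 144 + 12 + 1/24)*(-1/285) = 151/472 + (3757/24)*(-1/285) = 151/472 - 3757/6840 = -46279/201780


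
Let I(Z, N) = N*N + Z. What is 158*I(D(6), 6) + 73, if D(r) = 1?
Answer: 5919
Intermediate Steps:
I(Z, N) = Z + N² (I(Z, N) = N² + Z = Z + N²)
158*I(D(6), 6) + 73 = 158*(1 + 6²) + 73 = 158*(1 + 36) + 73 = 158*37 + 73 = 5846 + 73 = 5919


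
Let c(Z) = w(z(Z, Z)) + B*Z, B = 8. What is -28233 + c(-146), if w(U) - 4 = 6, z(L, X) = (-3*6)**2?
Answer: -29391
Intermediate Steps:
z(L, X) = 324 (z(L, X) = (-18)**2 = 324)
w(U) = 10 (w(U) = 4 + 6 = 10)
c(Z) = 10 + 8*Z
-28233 + c(-146) = -28233 + (10 + 8*(-146)) = -28233 + (10 - 1168) = -28233 - 1158 = -29391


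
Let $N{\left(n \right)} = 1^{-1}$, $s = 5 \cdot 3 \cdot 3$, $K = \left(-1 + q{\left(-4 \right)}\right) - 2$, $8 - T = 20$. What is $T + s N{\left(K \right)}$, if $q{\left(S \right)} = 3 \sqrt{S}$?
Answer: $33$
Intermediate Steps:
$T = -12$ ($T = 8 - 20 = -12$)
$K = -3 + 6 i$ ($K = \left(-1 + 3 \sqrt{-4}\right) - 2 = \left(-1 + 3 \cdot 2 i\right) - 2 = \left(-1 + 6 i\right) - 2 = -3 + 6 i \approx -3.0 + 6.0 i$)
$s = 45$ ($s = 15 \cdot 3 = 45$)
$N{\left(n \right)} = 1$
$T + s N{\left(K \right)} = -12 + 45 \cdot 1 = -12 + 45 = 33$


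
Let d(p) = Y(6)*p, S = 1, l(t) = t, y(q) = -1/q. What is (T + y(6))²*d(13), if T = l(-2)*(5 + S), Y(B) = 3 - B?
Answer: -69277/12 ≈ -5773.1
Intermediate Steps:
T = -12 (T = -2*(5 + 1) = -2*6 = -12)
d(p) = -3*p (d(p) = (3 - 1*6)*p = (3 - 6)*p = -3*p)
(T + y(6))²*d(13) = (-12 - 1/6)²*(-3*13) = (-12 - 1*⅙)²*(-39) = (-12 - ⅙)²*(-39) = (-73/6)²*(-39) = (5329/36)*(-39) = -69277/12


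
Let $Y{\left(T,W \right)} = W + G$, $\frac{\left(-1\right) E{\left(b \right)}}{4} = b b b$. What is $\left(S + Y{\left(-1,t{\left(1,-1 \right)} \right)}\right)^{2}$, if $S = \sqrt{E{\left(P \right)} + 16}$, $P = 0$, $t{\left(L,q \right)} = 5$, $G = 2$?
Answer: $121$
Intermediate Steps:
$E{\left(b \right)} = - 4 b^{3}$ ($E{\left(b \right)} = - 4 b b b = - 4 b^{2} b = - 4 b^{3}$)
$Y{\left(T,W \right)} = 2 + W$ ($Y{\left(T,W \right)} = W + 2 = 2 + W$)
$S = 4$ ($S = \sqrt{- 4 \cdot 0^{3} + 16} = \sqrt{\left(-4\right) 0 + 16} = \sqrt{0 + 16} = \sqrt{16} = 4$)
$\left(S + Y{\left(-1,t{\left(1,-1 \right)} \right)}\right)^{2} = \left(4 + \left(2 + 5\right)\right)^{2} = \left(4 + 7\right)^{2} = 11^{2} = 121$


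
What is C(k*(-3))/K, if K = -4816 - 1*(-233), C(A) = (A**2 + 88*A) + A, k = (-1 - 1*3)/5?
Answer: -5484/114575 ≈ -0.047864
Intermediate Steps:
k = -4/5 (k = (-1 - 3)*(1/5) = -4*1/5 = -4/5 ≈ -0.80000)
C(A) = A**2 + 89*A
K = -4583 (K = -4816 + 233 = -4583)
C(k*(-3))/K = ((-4/5*(-3))*(89 - 4/5*(-3)))/(-4583) = (12*(89 + 12/5)/5)*(-1/4583) = ((12/5)*(457/5))*(-1/4583) = (5484/25)*(-1/4583) = -5484/114575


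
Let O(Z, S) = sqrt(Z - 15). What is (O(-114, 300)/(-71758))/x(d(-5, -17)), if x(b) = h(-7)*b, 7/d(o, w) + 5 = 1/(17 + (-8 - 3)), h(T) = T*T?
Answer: 29*I*sqrt(129)/147677964 ≈ 2.2304e-6*I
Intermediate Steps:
O(Z, S) = sqrt(-15 + Z)
h(T) = T**2
d(o, w) = -42/29 (d(o, w) = 7/(-5 + 1/(17 + (-8 - 3))) = 7/(-5 + 1/(17 - 11)) = 7/(-5 + 1/6) = 7/(-29/6) = 7*(-6/29) = -42/29)
x(b) = 49*b (x(b) = (-7)**2*b = 49*b)
(O(-114, 300)/(-71758))/x(d(-5, -17)) = (sqrt(-15 - 114)/(-71758))/((49*(-42/29))) = (sqrt(-129)*(-1/71758))/(-2058/29) = ((I*sqrt(129))*(-1/71758))*(-29/2058) = -I*sqrt(129)/71758*(-29/2058) = 29*I*sqrt(129)/147677964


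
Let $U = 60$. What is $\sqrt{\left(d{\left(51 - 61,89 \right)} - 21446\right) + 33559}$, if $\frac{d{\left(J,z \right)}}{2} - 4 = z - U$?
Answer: $\sqrt{12179} \approx 110.36$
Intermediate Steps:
$d{\left(J,z \right)} = -112 + 2 z$ ($d{\left(J,z \right)} = 8 + 2 \left(z - 60\right) = 8 + 2 \left(-60 + z\right) = 8 + \left(-120 + 2 z\right) = -112 + 2 z$)
$\sqrt{\left(d{\left(51 - 61,89 \right)} - 21446\right) + 33559} = \sqrt{\left(\left(-112 + 2 \cdot 89\right) - 21446\right) + 33559} = \sqrt{\left(\left(-112 + 178\right) - 21446\right) + 33559} = \sqrt{\left(66 - 21446\right) + 33559} = \sqrt{-21380 + 33559} = \sqrt{12179}$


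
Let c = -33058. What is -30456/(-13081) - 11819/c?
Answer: 1161418787/432431698 ≈ 2.6858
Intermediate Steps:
-30456/(-13081) - 11819/c = -30456/(-13081) - 11819/(-33058) = -30456*(-1/13081) - 11819*(-1/33058) = 30456/13081 + 11819/33058 = 1161418787/432431698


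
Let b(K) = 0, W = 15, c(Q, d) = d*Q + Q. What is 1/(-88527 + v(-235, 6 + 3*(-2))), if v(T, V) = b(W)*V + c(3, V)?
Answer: -1/88524 ≈ -1.1296e-5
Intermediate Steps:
c(Q, d) = Q + Q*d (c(Q, d) = Q*d + Q = Q + Q*d)
v(T, V) = 3 + 3*V (v(T, V) = 0*V + 3*(1 + V) = 0 + (3 + 3*V) = 3 + 3*V)
1/(-88527 + v(-235, 6 + 3*(-2))) = 1/(-88527 + (3 + 3*(6 + 3*(-2)))) = 1/(-88527 + (3 + 3*(6 - 6))) = 1/(-88527 + (3 + 3*0)) = 1/(-88527 + (3 + 0)) = 1/(-88527 + 3) = 1/(-88524) = -1/88524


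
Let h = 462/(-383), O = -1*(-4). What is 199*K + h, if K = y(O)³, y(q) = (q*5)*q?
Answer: 39023103538/383 ≈ 1.0189e+8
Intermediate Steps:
O = 4
h = -462/383 (h = 462*(-1/383) = -462/383 ≈ -1.2063)
y(q) = 5*q² (y(q) = (5*q)*q = 5*q²)
K = 512000 (K = (5*4²)³ = (5*16)³ = 80³ = 512000)
199*K + h = 199*512000 - 462/383 = 101888000 - 462/383 = 39023103538/383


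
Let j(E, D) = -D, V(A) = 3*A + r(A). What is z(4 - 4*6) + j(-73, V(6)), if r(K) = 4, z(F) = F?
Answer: -42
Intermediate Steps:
V(A) = 4 + 3*A (V(A) = 3*A + 4 = 4 + 3*A)
z(4 - 4*6) + j(-73, V(6)) = (4 - 4*6) - (4 + 3*6) = (4 - 24) - (4 + 18) = -20 - 1*22 = -20 - 22 = -42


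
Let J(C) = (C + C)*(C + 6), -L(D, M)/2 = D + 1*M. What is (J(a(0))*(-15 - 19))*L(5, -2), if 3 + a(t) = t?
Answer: -3672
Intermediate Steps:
L(D, M) = -2*D - 2*M (L(D, M) = -2*(D + 1*M) = -2*(D + M) = -2*D - 2*M)
a(t) = -3 + t
J(C) = 2*C*(6 + C) (J(C) = (2*C)*(6 + C) = 2*C*(6 + C))
(J(a(0))*(-15 - 19))*L(5, -2) = ((2*(-3 + 0)*(6 + (-3 + 0)))*(-15 - 19))*(-2*5 - 2*(-2)) = ((2*(-3)*(6 - 3))*(-34))*(-10 + 4) = ((2*(-3)*3)*(-34))*(-6) = -18*(-34)*(-6) = 612*(-6) = -3672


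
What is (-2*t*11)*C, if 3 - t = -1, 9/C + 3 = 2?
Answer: 792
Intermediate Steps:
C = -9 (C = 9/(-3 + 2) = 9/(-1) = 9*(-1) = -9)
t = 4 (t = 3 - 1*(-1) = 3 + 1 = 4)
(-2*t*11)*C = (-2*4*11)*(-9) = -8*11*(-9) = -88*(-9) = 792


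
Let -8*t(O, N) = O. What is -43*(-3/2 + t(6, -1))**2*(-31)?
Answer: 107973/16 ≈ 6748.3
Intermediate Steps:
t(O, N) = -O/8
-43*(-3/2 + t(6, -1))**2*(-31) = -43*(-3/2 - 1/8*6)**2*(-31) = -43*(-3*1/2 - 3/4)**2*(-31) = -43*(-3/2 - 3/4)**2*(-31) = -43*(-9/4)**2*(-31) = -43*81/16*(-31) = -3483/16*(-31) = 107973/16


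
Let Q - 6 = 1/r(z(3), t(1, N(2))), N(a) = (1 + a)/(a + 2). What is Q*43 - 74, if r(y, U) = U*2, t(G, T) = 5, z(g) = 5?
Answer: 1883/10 ≈ 188.30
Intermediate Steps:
N(a) = (1 + a)/(2 + a)
r(y, U) = 2*U
Q = 61/10 (Q = 6 + 1/(2*5) = 6 + 1/10 = 61/10 ≈ 6.1000)
Q*43 - 74 = (61/10)*43 - 74 = 2623/10 - 74 = 1883/10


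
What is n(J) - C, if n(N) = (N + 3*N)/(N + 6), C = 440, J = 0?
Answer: -440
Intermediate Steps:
n(N) = 4*N/(6 + N) (n(N) = (4*N)/(6 + N) = 4*N/(6 + N))
n(J) - C = 4*0/(6 + 0) - 1*440 = 4*0/6 - 440 = 4*0*(1/6) - 440 = 0 - 440 = -440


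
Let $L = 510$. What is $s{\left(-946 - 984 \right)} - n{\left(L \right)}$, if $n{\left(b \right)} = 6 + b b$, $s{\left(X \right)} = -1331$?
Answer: $-261437$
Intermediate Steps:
$n{\left(b \right)} = 6 + b^{2}$
$s{\left(-946 - 984 \right)} - n{\left(L \right)} = -1331 - \left(6 + 510^{2}\right) = -1331 - \left(6 + 260100\right) = -1331 - 260106 = -261437$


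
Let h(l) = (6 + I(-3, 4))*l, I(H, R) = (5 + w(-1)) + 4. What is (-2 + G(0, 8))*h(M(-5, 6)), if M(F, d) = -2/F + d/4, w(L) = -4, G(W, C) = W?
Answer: -209/5 ≈ -41.800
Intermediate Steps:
M(F, d) = -2/F + d/4 (M(F, d) = -2/F + d*(¼) = -2/F + d/4)
I(H, R) = 5 (I(H, R) = (5 - 4) + 4 = 1 + 4 = 5)
h(l) = 11*l (h(l) = (6 + 5)*l = 11*l)
(-2 + G(0, 8))*h(M(-5, 6)) = (-2 + 0)*(11*(-2/(-5) + (¼)*6)) = -22*(-2*(-⅕) + 3/2) = -22*(⅖ + 3/2) = -22*19/10 = -2*209/10 = -209/5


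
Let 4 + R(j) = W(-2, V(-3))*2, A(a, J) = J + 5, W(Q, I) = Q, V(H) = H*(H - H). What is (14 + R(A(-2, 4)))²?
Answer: 36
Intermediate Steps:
V(H) = 0 (V(H) = H*0 = 0)
A(a, J) = 5 + J
R(j) = -8 (R(j) = -4 - 2*2 = -4 - 4 = -8)
(14 + R(A(-2, 4)))² = (14 - 8)² = 6² = 36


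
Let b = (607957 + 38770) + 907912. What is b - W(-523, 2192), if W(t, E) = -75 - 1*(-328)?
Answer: 1554386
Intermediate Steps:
W(t, E) = 253 (W(t, E) = -75 + 328 = 253)
b = 1554639 (b = 646727 + 907912 = 1554639)
b - W(-523, 2192) = 1554639 - 1*253 = 1554639 - 253 = 1554386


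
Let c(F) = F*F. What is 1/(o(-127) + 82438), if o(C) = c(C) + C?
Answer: 1/98440 ≈ 1.0158e-5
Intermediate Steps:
c(F) = F²
o(C) = C + C² (o(C) = C² + C = C + C²)
1/(o(-127) + 82438) = 1/(-127*(1 - 127) + 82438) = 1/(-127*(-126) + 82438) = 1/(16002 + 82438) = 1/98440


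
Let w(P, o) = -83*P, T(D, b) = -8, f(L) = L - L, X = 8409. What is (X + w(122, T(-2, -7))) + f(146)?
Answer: -1717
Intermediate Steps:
f(L) = 0
(X + w(122, T(-2, -7))) + f(146) = (8409 - 83*122) + 0 = (8409 - 10126) + 0 = -1717 + 0 = -1717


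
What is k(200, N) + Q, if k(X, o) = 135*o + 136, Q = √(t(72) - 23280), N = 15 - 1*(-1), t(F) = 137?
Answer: 2296 + I*√23143 ≈ 2296.0 + 152.13*I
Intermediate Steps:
N = 16 (N = 15 + 1 = 16)
Q = I*√23143 (Q = √(137 - 23280) = √(-23143) = I*√23143 ≈ 152.13*I)
k(X, o) = 136 + 135*o
k(200, N) + Q = (136 + 135*16) + I*√23143 = (136 + 2160) + I*√23143 = 2296 + I*√23143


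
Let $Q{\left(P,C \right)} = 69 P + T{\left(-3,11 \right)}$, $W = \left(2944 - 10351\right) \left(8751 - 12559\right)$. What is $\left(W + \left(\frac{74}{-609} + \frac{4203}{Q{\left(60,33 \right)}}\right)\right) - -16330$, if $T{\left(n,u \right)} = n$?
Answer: $\frac{3385900428287}{119973} \approx 2.8222 \cdot 10^{7}$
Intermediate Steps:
$W = 28205856$ ($W = \left(-7407\right) \left(-3808\right) = 28205856$)
$Q{\left(P,C \right)} = -3 + 69 P$ ($Q{\left(P,C \right)} = 69 P - 3 = -3 + 69 P$)
$\left(W + \left(\frac{74}{-609} + \frac{4203}{Q{\left(60,33 \right)}}\right)\right) - -16330 = \left(28205856 + \left(\frac{74}{-609} + \frac{4203}{-3 + 69 \cdot 60}\right)\right) - -16330 = \left(28205856 + \left(74 \left(- \frac{1}{609}\right) + \frac{4203}{-3 + 4140}\right)\right) + 16330 = \left(28205856 - \left(\frac{74}{609} - \frac{4203}{4137}\right)\right) + 16330 = \left(28205856 + \left(- \frac{74}{609} + 4203 \cdot \frac{1}{4137}\right)\right) + 16330 = \left(28205856 + \left(- \frac{74}{609} + \frac{1401}{1379}\right)\right) + 16330 = \left(28205856 + \frac{107309}{119973}\right) + 16330 = \frac{3383941269197}{119973} + 16330 = \frac{3385900428287}{119973}$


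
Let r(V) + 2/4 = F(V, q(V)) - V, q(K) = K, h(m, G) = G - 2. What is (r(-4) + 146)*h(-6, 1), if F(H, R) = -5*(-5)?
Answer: -349/2 ≈ -174.50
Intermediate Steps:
h(m, G) = -2 + G
F(H, R) = 25
r(V) = 49/2 - V (r(V) = -½ + (25 - V) = 49/2 - V)
(r(-4) + 146)*h(-6, 1) = ((49/2 - 1*(-4)) + 146)*(-2 + 1) = ((49/2 + 4) + 146)*(-1) = (57/2 + 146)*(-1) = (349/2)*(-1) = -349/2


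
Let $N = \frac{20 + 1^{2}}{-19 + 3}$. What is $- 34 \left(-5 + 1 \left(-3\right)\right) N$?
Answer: $-357$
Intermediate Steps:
$N = - \frac{21}{16}$ ($N = \frac{20 + 1}{-16} = 21 \left(- \frac{1}{16}\right) = - \frac{21}{16} \approx -1.3125$)
$- 34 \left(-5 + 1 \left(-3\right)\right) N = - 34 \left(-5 + 1 \left(-3\right)\right) \left(- \frac{21}{16}\right) = - 34 \left(-5 - 3\right) \left(- \frac{21}{16}\right) = \left(-34\right) \left(-8\right) \left(- \frac{21}{16}\right) = 272 \left(- \frac{21}{16}\right) = -357$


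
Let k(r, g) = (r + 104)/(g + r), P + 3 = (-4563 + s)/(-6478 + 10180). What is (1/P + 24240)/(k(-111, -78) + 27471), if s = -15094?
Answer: 10066834143/11408735417 ≈ 0.88238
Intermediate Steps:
P = -30763/3702 (P = -3 + (-4563 - 15094)/(-6478 + 10180) = -3 - 19657/3702 = -30763/3702 ≈ -8.3098)
k(r, g) = (104 + r)/(g + r)
(1/P + 24240)/(k(-111, -78) + 27471) = (1/(-30763/3702) + 24240)/((104 - 111)/(-78 - 111) + 27471) = (-3702/30763 + 24240)/(-7/(-189) + 27471) = 745691418/(30763*(-1/189*(-7) + 27471)) = 745691418/(30763*(1/27 + 27471)) = 745691418/(30763*(741718/27)) = (745691418/30763)*(27/741718) = 10066834143/11408735417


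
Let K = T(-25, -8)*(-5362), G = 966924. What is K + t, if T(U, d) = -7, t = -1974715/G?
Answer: 36290550701/966924 ≈ 37532.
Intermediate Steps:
t = -1974715/966924 ≈ -2.0423
K = 37534 (K = -7*(-5362) = 37534)
K + t = 37534 - 1974715/966924 = 36290550701/966924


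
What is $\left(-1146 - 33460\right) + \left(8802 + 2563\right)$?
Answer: $-23241$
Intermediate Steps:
$\left(-1146 - 33460\right) + \left(8802 + 2563\right) = -34606 + 11365 = -23241$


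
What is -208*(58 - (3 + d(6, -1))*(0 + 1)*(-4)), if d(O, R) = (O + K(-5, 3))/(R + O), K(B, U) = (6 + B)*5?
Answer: -81952/5 ≈ -16390.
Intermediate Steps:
K(B, U) = 30 + 5*B
d(O, R) = (5 + O)/(O + R) (d(O, R) = (O + (30 + 5*(-5)))/(R + O) = (O + (30 - 25))/(O + R) = (O + 5)/(O + R) = (5 + O)/(O + R))
-208*(58 - (3 + d(6, -1))*(0 + 1)*(-4)) = -208*(58 - (3 + (5 + 6)/(6 - 1))*(0 + 1)*(-4)) = -208*(58 - (3 + 11/5)*1*(-4)) = -208*(58 - (3 + (⅕)*11)*(-4)) = -208*(58 - (3 + 11/5)*(-4)) = -208*(58 - 26*(-4)/5) = -208*(58 - 1*(-104/5)) = -208*(58 + 104/5) = -208*394/5 = -81952/5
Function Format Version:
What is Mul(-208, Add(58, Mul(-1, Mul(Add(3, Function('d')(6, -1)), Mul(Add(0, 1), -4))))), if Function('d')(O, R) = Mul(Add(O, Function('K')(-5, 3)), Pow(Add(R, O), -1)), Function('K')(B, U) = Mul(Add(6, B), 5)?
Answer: Rational(-81952, 5) ≈ -16390.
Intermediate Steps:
Function('K')(B, U) = Add(30, Mul(5, B))
Function('d')(O, R) = Mul(Pow(Add(O, R), -1), Add(5, O)) (Function('d')(O, R) = Mul(Add(O, Add(30, Mul(5, -5))), Pow(Add(R, O), -1)) = Mul(Add(O, Add(30, -25)), Pow(Add(O, R), -1)) = Mul(Add(O, 5), Pow(Add(O, R), -1)) = Mul(Add(5, O), Pow(Add(O, R), -1)) = Mul(Pow(Add(O, R), -1), Add(5, O)))
Mul(-208, Add(58, Mul(-1, Mul(Add(3, Function('d')(6, -1)), Mul(Add(0, 1), -4))))) = Mul(-208, Add(58, Mul(-1, Mul(Add(3, Mul(Pow(Add(6, -1), -1), Add(5, 6))), Mul(Add(0, 1), -4))))) = Mul(-208, Add(58, Mul(-1, Mul(Add(3, Mul(Pow(5, -1), 11)), Mul(1, -4))))) = Mul(-208, Add(58, Mul(-1, Mul(Add(3, Mul(Rational(1, 5), 11)), -4)))) = Mul(-208, Add(58, Mul(-1, Mul(Add(3, Rational(11, 5)), -4)))) = Mul(-208, Add(58, Mul(-1, Mul(Rational(26, 5), -4)))) = Mul(-208, Add(58, Mul(-1, Rational(-104, 5)))) = Mul(-208, Add(58, Rational(104, 5))) = Mul(-208, Rational(394, 5)) = Rational(-81952, 5)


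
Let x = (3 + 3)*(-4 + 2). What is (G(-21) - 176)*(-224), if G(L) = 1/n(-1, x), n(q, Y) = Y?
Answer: 118328/3 ≈ 39443.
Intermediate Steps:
x = -12 (x = 6*(-2) = -12)
G(L) = -1/12 (G(L) = 1/(-12) = -1/12)
(G(-21) - 176)*(-224) = (-1/12 - 176)*(-224) = -2113/12*(-224) = 118328/3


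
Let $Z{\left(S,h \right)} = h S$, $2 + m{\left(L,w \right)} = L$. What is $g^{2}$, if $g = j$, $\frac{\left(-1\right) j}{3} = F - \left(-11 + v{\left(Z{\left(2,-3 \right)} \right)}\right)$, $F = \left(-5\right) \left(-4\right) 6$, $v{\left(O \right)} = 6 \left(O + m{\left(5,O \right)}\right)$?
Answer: $199809$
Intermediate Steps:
$m{\left(L,w \right)} = -2 + L$
$Z{\left(S,h \right)} = S h$
$v{\left(O \right)} = 18 + 6 O$ ($v{\left(O \right)} = 6 \left(O + \left(-2 + 5\right)\right) = 6 \left(O + 3\right) = 6 \left(3 + O\right) = 18 + 6 O$)
$F = 120$ ($F = 20 \cdot 6 = 120$)
$j = -447$ ($j = - 3 \left(120 - \left(-11 + \left(18 + 6 \cdot 2 \left(-3\right)\right)\right)\right) = - 3 \left(120 - \left(-11 + \left(18 + 6 \left(-6\right)\right)\right)\right) = - 3 \left(120 - \left(-11 + \left(18 - 36\right)\right)\right) = - 3 \left(120 - \left(-11 - 18\right)\right) = - 3 \left(120 - -29\right) = - 3 \left(120 + 29\right) = \left(-3\right) 149 = -447$)
$g = -447$
$g^{2} = \left(-447\right)^{2} = 199809$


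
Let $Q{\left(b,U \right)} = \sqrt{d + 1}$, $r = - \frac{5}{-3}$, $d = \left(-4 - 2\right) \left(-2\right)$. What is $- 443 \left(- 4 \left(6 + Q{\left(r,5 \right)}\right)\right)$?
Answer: $10632 + 1772 \sqrt{13} \approx 17021.0$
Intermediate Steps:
$d = 12$ ($d = \left(-6\right) \left(-2\right) = 12$)
$r = \frac{5}{3}$ ($r = \left(-5\right) \left(- \frac{1}{3}\right) = \frac{5}{3} \approx 1.6667$)
$Q{\left(b,U \right)} = \sqrt{13}$ ($Q{\left(b,U \right)} = \sqrt{12 + 1} = \sqrt{13}$)
$- 443 \left(- 4 \left(6 + Q{\left(r,5 \right)}\right)\right) = - 443 \left(- 4 \left(6 + \sqrt{13}\right)\right) = - 443 \left(-24 - 4 \sqrt{13}\right) = 10632 + 1772 \sqrt{13}$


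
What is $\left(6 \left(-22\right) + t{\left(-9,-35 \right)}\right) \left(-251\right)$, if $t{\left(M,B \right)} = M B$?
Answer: $-45933$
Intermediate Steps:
$t{\left(M,B \right)} = B M$
$\left(6 \left(-22\right) + t{\left(-9,-35 \right)}\right) \left(-251\right) = \left(6 \left(-22\right) - -315\right) \left(-251\right) = \left(-132 + 315\right) \left(-251\right) = 183 \left(-251\right) = -45933$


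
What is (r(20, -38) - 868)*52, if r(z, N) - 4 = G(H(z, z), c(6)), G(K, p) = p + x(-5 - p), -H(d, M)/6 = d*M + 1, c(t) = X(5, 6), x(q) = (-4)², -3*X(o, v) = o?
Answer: -132548/3 ≈ -44183.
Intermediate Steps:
X(o, v) = -o/3
x(q) = 16
c(t) = -5/3 (c(t) = -⅓*5 = -5/3)
H(d, M) = -6 - 6*M*d (H(d, M) = -6*(d*M + 1) = -6*(M*d + 1) = -6*(1 + M*d) = -6 - 6*M*d)
G(K, p) = 16 + p (G(K, p) = p + 16 = 16 + p)
r(z, N) = 55/3 (r(z, N) = 4 + (16 - 5/3) = 4 + 43/3 = 55/3)
(r(20, -38) - 868)*52 = (55/3 - 868)*52 = -2549/3*52 = -132548/3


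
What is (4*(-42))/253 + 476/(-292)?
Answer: -42371/18469 ≈ -2.2942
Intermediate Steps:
(4*(-42))/253 + 476/(-292) = -168*1/253 + 476*(-1/292) = -168/253 - 119/73 = -42371/18469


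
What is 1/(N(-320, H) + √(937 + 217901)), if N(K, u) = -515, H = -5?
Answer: -515/46387 - √218838/46387 ≈ -0.021187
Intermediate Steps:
1/(N(-320, H) + √(937 + 217901)) = 1/(-515 + √(937 + 217901)) = 1/(-515 + √218838)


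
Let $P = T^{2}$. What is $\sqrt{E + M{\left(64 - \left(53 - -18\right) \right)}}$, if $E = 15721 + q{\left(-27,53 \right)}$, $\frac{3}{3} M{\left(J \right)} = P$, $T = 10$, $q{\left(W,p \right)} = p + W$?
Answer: $\sqrt{15847} \approx 125.88$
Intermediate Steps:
$q{\left(W,p \right)} = W + p$
$P = 100$ ($P = 10^{2} = 100$)
$M{\left(J \right)} = 100$
$E = 15747$ ($E = 15721 + \left(-27 + 53\right) = 15721 + 26 = 15747$)
$\sqrt{E + M{\left(64 - \left(53 - -18\right) \right)}} = \sqrt{15747 + 100} = \sqrt{15847}$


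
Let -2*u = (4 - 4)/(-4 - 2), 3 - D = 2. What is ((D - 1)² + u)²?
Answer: 0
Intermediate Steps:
D = 1 (D = 3 - 1*2 = 3 - 2 = 1)
u = 0 (u = -(4 - 4)/(2*(-4 - 2)) = -0/(-6) = -0*(-1)/6 = -½*0 = 0)
((D - 1)² + u)² = ((1 - 1)² + 0)² = (0² + 0)² = (0 + 0)² = 0² = 0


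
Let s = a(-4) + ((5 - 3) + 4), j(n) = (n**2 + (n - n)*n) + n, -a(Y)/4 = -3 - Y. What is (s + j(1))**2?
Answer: 16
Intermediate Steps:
a(Y) = 12 + 4*Y (a(Y) = -4*(-3 - Y) = 12 + 4*Y)
j(n) = n + n**2 (j(n) = (n**2 + 0*n) + n = (n**2 + 0) + n = n**2 + n = n + n**2)
s = 2 (s = (12 + 4*(-4)) + ((5 - 3) + 4) = (12 - 16) + (2 + 4) = -4 + 6 = 2)
(s + j(1))**2 = (2 + 1*(1 + 1))**2 = (2 + 1*2)**2 = (2 + 2)**2 = 4**2 = 16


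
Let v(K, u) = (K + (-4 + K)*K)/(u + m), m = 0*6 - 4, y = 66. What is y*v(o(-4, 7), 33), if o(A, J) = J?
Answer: 1848/29 ≈ 63.724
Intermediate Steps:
m = -4 (m = 0 - 4 = -4)
v(K, u) = (K + K*(-4 + K))/(-4 + u) (v(K, u) = (K + (-4 + K)*K)/(u - 4) = (K + K*(-4 + K))/(-4 + u))
y*v(o(-4, 7), 33) = 66*(7*(-3 + 7)/(-4 + 33)) = 66*(7*4/29) = 66*(7*(1/29)*4) = 66*(28/29) = 1848/29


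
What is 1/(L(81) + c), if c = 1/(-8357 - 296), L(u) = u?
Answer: 8653/700892 ≈ 0.012346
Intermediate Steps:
c = -1/8653 (c = 1/(-8653) = -1/8653 ≈ -0.00011557)
1/(L(81) + c) = 1/(81 - 1/8653) = 1/(700892/8653) = 8653/700892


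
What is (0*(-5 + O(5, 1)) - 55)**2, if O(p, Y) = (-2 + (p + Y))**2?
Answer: 3025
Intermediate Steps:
O(p, Y) = (-2 + Y + p)**2 (O(p, Y) = (-2 + (Y + p))**2 = (-2 + Y + p)**2)
(0*(-5 + O(5, 1)) - 55)**2 = (0*(-5 + (-2 + 1 + 5)**2) - 55)**2 = (0*(-5 + 4**2) - 55)**2 = (0*(-5 + 16) - 55)**2 = (0*11 - 55)**2 = (0 - 55)**2 = (-55)**2 = 3025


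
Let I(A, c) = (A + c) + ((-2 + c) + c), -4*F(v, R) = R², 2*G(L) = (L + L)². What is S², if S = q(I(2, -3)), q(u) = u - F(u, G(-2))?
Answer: 49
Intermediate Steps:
G(L) = 2*L² (G(L) = (L + L)²/2 = (2*L)²/2 = (4*L²)/2 = 2*L²)
F(v, R) = -R²/4
I(A, c) = -2 + A + 3*c (I(A, c) = (A + c) + (-2 + 2*c) = -2 + A + 3*c)
q(u) = 16 + u (q(u) = u - (-1)*(2*(-2)²)²/4 = u - (-1)*(2*4)²/4 = u - (-1)*8²/4 = u - (-1)*64/4 = u - 1*(-16) = u + 16 = 16 + u)
S = 7 (S = 16 + (-2 + 2 + 3*(-3)) = 16 + (-2 + 2 - 9) = 16 - 9 = 7)
S² = 7² = 49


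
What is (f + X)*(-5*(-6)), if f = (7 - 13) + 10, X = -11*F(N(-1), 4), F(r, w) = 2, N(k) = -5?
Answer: -540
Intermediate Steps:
X = -22 (X = -11*2 = -22)
f = 4 (f = -6 + 10 = 4)
(f + X)*(-5*(-6)) = (4 - 22)*(-5*(-6)) = -18*30 = -540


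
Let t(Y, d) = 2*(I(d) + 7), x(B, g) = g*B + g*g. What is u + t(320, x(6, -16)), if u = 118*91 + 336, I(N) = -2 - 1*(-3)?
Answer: 11090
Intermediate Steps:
x(B, g) = g² + B*g (x(B, g) = B*g + g² = g² + B*g)
I(N) = 1 (I(N) = -2 + 3 = 1)
u = 11074 (u = 10738 + 336 = 11074)
t(Y, d) = 16 (t(Y, d) = 2*(1 + 7) = 2*8 = 16)
u + t(320, x(6, -16)) = 11074 + 16 = 11090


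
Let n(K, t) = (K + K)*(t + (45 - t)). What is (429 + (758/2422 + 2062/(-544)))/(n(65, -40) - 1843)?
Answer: 140163715/1319873744 ≈ 0.10619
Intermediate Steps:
n(K, t) = 90*K (n(K, t) = (2*K)*45 = 90*K)
(429 + (758/2422 + 2062/(-544)))/(n(65, -40) - 1843) = (429 + (758/2422 + 2062/(-544)))/(90*65 - 1843) = (429 + (758*(1/2422) + 2062*(-1/544)))/(5850 - 1843) = (429 + (379/1211 - 1031/272))/4007 = (429 - 1145453/329392)*(1/4007) = (140163715/329392)*(1/4007) = 140163715/1319873744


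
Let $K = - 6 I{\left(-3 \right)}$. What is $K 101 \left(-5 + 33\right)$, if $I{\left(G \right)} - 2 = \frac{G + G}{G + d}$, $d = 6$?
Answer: $0$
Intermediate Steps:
$I{\left(G \right)} = 2 + \frac{2 G}{6 + G}$ ($I{\left(G \right)} = 2 + \frac{G + G}{G + 6} = 2 + \frac{2 G}{6 + G}$)
$K = 0$ ($K = - 6 \frac{4 \left(3 - 3\right)}{6 - 3} = - 6 \cdot 4 \cdot \frac{1}{3} \cdot 0 = \left(-6\right) 0 = 0$)
$K 101 \left(-5 + 33\right) = 0 \cdot 101 \left(-5 + 33\right) = 0 \cdot 28 = 0$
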